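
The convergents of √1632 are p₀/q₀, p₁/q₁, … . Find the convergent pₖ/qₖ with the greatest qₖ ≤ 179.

√1632 = [40; 2, 1, 1, 19, 1, 1, 2, 80, …] (period length 8).
Convergents:
  p_0/q_0 = 40/1
  p_1/q_1 = 81/2
  p_2/q_2 = 121/3
  p_3/q_3 = 202/5
  p_4/q_4 = 3959/98
  p_5/q_5 = 4161/103
  p_6/q_6 = 8120/201
q_5 = 103 ≤ 179 < 201 = q_6, so the answer is 4161/103.

4161/103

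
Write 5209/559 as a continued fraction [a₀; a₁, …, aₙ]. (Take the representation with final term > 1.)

[9; 3, 7, 8, 3]

5209 = 9·559 + 178
559 = 3·178 + 25
178 = 7·25 + 3
25 = 8·3 + 1
3 = 3·1 + 0  (stop)
So 5209/559 = [9; 3, 7, 8, 3].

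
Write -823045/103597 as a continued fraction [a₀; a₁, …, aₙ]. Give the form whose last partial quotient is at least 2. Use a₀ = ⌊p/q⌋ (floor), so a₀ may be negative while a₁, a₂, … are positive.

[-8; 18, 13, 18, 3, 2, 3]

-823045 = -8×103597 + 5731
103597 = 18×5731 + 439
5731 = 13×439 + 24
439 = 18×24 + 7
24 = 3×7 + 3
7 = 2×3 + 1
3 = 3×1 + 0  (stop)
So -823045/103597 = [-8; 18, 13, 18, 3, 2, 3].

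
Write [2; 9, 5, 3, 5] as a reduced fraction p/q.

Fold from the inside: start with 5/1.
  3 + 1/5 = 16/5
  5 + 5/16 = 85/16
  9 + 16/85 = 781/85
  2 + 85/781 = 1647/781

1647/781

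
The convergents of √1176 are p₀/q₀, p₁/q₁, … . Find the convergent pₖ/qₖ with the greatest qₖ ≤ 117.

1406/41

√1176 = [34; 3, 2, 2, 2, 3, 68, …] (period length 6).
Convergents:
  p_0/q_0 = 34/1
  p_1/q_1 = 103/3
  p_2/q_2 = 240/7
  p_3/q_3 = 583/17
  p_4/q_4 = 1406/41
  p_5/q_5 = 4801/140
q_4 = 41 ≤ 117 < 140 = q_5, so the answer is 1406/41.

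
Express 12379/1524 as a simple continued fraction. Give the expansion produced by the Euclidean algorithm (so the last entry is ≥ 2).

[8; 8, 6, 1, 2, 9]

12379 = 8×1524 + 187
1524 = 8×187 + 28
187 = 6×28 + 19
28 = 1×19 + 9
19 = 2×9 + 1
9 = 9×1 + 0  (stop)
So 12379/1524 = [8; 8, 6, 1, 2, 9].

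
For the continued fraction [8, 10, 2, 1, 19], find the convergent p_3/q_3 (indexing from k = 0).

251/31

Using pₖ = aₖpₖ₋₁ + pₖ₋₂, qₖ = aₖqₖ₋₁ + qₖ₋₂ (with p₋₁=1, p₋₂=0, q₋₁=0, q₋₂=1):
  k=0: a=8, p=8, q=1
  k=1: a=10, p=81, q=10
  k=2: a=2, p=170, q=21
  k=3: a=1, p=251, q=31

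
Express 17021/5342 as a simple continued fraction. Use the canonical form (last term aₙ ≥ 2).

17021 = 3×5342 + 995
5342 = 5×995 + 367
995 = 2×367 + 261
367 = 1×261 + 106
261 = 2×106 + 49
106 = 2×49 + 8
49 = 6×8 + 1
8 = 8×1 + 0  (stop)
So 17021/5342 = [3; 5, 2, 1, 2, 2, 6, 8].

[3; 5, 2, 1, 2, 2, 6, 8]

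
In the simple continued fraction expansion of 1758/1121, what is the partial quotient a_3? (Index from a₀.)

3

1758 = 1·1121 + 637   →  a_0 = 1
1121 = 1·637 + 484   →  a_1 = 1
637 = 1·484 + 153   →  a_2 = 1
484 = 3·153 + 25   →  a_3 = 3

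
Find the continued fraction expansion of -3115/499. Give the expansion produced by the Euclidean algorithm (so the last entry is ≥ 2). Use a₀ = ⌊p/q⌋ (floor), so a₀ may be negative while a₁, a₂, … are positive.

[-7; 1, 3, 8, 15]

-3115 = -7·499 + 378
499 = 1·378 + 121
378 = 3·121 + 15
121 = 8·15 + 1
15 = 15·1 + 0  (stop)
So -3115/499 = [-7; 1, 3, 8, 15].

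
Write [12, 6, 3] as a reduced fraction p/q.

231/19

Fold from the inside: start with 3/1.
  6 + 1/3 = 19/3
  12 + 3/19 = 231/19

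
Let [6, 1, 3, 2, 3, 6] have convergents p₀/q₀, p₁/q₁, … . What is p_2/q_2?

27/4

Using pₖ = aₖpₖ₋₁ + pₖ₋₂, qₖ = aₖqₖ₋₁ + qₖ₋₂ (with p₋₁=1, p₋₂=0, q₋₁=0, q₋₂=1):
  k=0: a=6, p=6, q=1
  k=1: a=1, p=7, q=1
  k=2: a=3, p=27, q=4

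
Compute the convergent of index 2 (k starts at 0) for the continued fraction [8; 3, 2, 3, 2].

58/7

Using pₖ = aₖpₖ₋₁ + pₖ₋₂, qₖ = aₖqₖ₋₁ + qₖ₋₂ (with p₋₁=1, p₋₂=0, q₋₁=0, q₋₂=1):
  k=0: a=8, p=8, q=1
  k=1: a=3, p=25, q=3
  k=2: a=2, p=58, q=7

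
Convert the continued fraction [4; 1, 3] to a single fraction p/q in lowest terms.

19/4

Using pₖ = aₖpₖ₋₁ + pₖ₋₂ and qₖ = aₖqₖ₋₁ + qₖ₋₂:
  k=0: a=4, p=4, q=1
  k=1: a=1, p=5, q=1
  k=2: a=3, p=19, q=4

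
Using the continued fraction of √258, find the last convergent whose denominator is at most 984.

√258 = [16; 16, 32, …] (period length 2).
Convergents:
  p_0/q_0 = 16/1
  p_1/q_1 = 257/16
  p_2/q_2 = 8240/513
  p_3/q_3 = 132097/8224
q_2 = 513 ≤ 984 < 8224 = q_3, so the answer is 8240/513.

8240/513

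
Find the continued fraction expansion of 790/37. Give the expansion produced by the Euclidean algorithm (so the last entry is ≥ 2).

790 = 21·37 + 13
37 = 2·13 + 11
13 = 1·11 + 2
11 = 5·2 + 1
2 = 2·1 + 0  (stop)
So 790/37 = [21; 2, 1, 5, 2].

[21; 2, 1, 5, 2]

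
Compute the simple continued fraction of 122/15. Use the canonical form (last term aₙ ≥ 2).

[8; 7, 2]

122 = 8×15 + 2
15 = 7×2 + 1
2 = 2×1 + 0  (stop)
So 122/15 = [8; 7, 2].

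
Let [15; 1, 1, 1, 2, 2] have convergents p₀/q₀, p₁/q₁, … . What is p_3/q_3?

47/3

Using pₖ = aₖpₖ₋₁ + pₖ₋₂, qₖ = aₖqₖ₋₁ + qₖ₋₂ (with p₋₁=1, p₋₂=0, q₋₁=0, q₋₂=1):
  k=0: a=15, p=15, q=1
  k=1: a=1, p=16, q=1
  k=2: a=1, p=31, q=2
  k=3: a=1, p=47, q=3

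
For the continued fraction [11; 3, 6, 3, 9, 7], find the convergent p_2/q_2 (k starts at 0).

215/19

Using pₖ = aₖpₖ₋₁ + pₖ₋₂, qₖ = aₖqₖ₋₁ + qₖ₋₂ (with p₋₁=1, p₋₂=0, q₋₁=0, q₋₂=1):
  k=0: a=11, p=11, q=1
  k=1: a=3, p=34, q=3
  k=2: a=6, p=215, q=19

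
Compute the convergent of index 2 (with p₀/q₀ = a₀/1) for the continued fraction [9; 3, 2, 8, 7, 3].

65/7

Using pₖ = aₖpₖ₋₁ + pₖ₋₂, qₖ = aₖqₖ₋₁ + qₖ₋₂ (with p₋₁=1, p₋₂=0, q₋₁=0, q₋₂=1):
  k=0: a=9, p=9, q=1
  k=1: a=3, p=28, q=3
  k=2: a=2, p=65, q=7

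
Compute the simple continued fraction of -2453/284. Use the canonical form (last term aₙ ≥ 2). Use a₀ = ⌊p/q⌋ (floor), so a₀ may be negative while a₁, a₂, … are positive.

-2453 = -9*284 + 103
284 = 2*103 + 78
103 = 1*78 + 25
78 = 3*25 + 3
25 = 8*3 + 1
3 = 3*1 + 0  (stop)
So -2453/284 = [-9; 2, 1, 3, 8, 3].

[-9; 2, 1, 3, 8, 3]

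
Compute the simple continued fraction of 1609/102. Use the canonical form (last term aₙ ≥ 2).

[15; 1, 3, 2, 3, 3]

1609 = 15·102 + 79
102 = 1·79 + 23
79 = 3·23 + 10
23 = 2·10 + 3
10 = 3·3 + 1
3 = 3·1 + 0  (stop)
So 1609/102 = [15; 1, 3, 2, 3, 3].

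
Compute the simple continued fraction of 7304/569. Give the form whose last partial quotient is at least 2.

7304 = 12×569 + 476
569 = 1×476 + 93
476 = 5×93 + 11
93 = 8×11 + 5
11 = 2×5 + 1
5 = 5×1 + 0  (stop)
So 7304/569 = [12; 1, 5, 8, 2, 5].

[12; 1, 5, 8, 2, 5]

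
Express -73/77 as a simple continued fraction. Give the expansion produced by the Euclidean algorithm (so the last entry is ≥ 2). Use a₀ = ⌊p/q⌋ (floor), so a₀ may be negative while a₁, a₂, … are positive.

[-1; 19, 4]

-73 = -1·77 + 4
77 = 19·4 + 1
4 = 4·1 + 0  (stop)
So -73/77 = [-1; 19, 4].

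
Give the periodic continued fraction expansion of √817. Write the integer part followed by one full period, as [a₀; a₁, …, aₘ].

a₀ = ⌊√817⌋ = 28.
With m₀=0, d₀=1 and mₖ₊₁ = dₖaₖ − mₖ, dₖ₊₁ = (n − mₖ₊₁²)/dₖ, aₖ₊₁ = ⌊(a₀+mₖ₊₁)/dₖ₊₁⌋:
  k=1: m=28, d=33, a=1
  k=2: m=5, d=24, a=1
  k=3: m=19, d=19, a=2
  k=4: m=19, d=24, a=1
  k=5: m=5, d=33, a=1
  k=6: m=28, d=1, a=56
d=1 and a=2a₀=56 at k=6, so the next step gives (m, d) = (28, 33) again — its k=1 value — and the period has length 6.

[28; 1, 1, 2, 1, 1, 56]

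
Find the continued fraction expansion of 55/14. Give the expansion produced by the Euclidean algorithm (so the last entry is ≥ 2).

[3; 1, 13]

55 = 3·14 + 13
14 = 1·13 + 1
13 = 13·1 + 0  (stop)
So 55/14 = [3; 1, 13].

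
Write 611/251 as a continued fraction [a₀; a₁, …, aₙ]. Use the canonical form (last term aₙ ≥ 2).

611 = 2*251 + 109
251 = 2*109 + 33
109 = 3*33 + 10
33 = 3*10 + 3
10 = 3*3 + 1
3 = 3*1 + 0  (stop)
So 611/251 = [2; 2, 3, 3, 3, 3].

[2; 2, 3, 3, 3, 3]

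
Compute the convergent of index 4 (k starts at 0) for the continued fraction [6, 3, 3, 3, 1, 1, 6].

271/43

Using pₖ = aₖpₖ₋₁ + pₖ₋₂, qₖ = aₖqₖ₋₁ + qₖ₋₂ (with p₋₁=1, p₋₂=0, q₋₁=0, q₋₂=1):
  k=0: a=6, p=6, q=1
  k=1: a=3, p=19, q=3
  k=2: a=3, p=63, q=10
  k=3: a=3, p=208, q=33
  k=4: a=1, p=271, q=43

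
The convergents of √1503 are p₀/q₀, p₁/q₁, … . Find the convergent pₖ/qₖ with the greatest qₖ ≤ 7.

√1503 = [38; 1, 3, 3, 8, 3, 3, 1, 76, …] (period length 8).
Convergents:
  p_0/q_0 = 38/1
  p_1/q_1 = 39/1
  p_2/q_2 = 155/4
  p_3/q_3 = 504/13
q_2 = 4 ≤ 7 < 13 = q_3, so the answer is 155/4.

155/4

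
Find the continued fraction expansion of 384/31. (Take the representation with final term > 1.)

[12; 2, 1, 1, 2, 2]

384 = 12×31 + 12
31 = 2×12 + 7
12 = 1×7 + 5
7 = 1×5 + 2
5 = 2×2 + 1
2 = 2×1 + 0  (stop)
So 384/31 = [12; 2, 1, 1, 2, 2].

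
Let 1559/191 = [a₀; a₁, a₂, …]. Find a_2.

1559 = 8·191 + 31   →  a_0 = 8
191 = 6·31 + 5   →  a_1 = 6
31 = 6·5 + 1   →  a_2 = 6

6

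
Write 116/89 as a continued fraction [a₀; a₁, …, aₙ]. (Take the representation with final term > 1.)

116 = 1*89 + 27
89 = 3*27 + 8
27 = 3*8 + 3
8 = 2*3 + 2
3 = 1*2 + 1
2 = 2*1 + 0  (stop)
So 116/89 = [1; 3, 3, 2, 1, 2].

[1; 3, 3, 2, 1, 2]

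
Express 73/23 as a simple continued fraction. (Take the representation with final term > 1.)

[3; 5, 1, 3]

73 = 3·23 + 4
23 = 5·4 + 3
4 = 1·3 + 1
3 = 3·1 + 0  (stop)
So 73/23 = [3; 5, 1, 3].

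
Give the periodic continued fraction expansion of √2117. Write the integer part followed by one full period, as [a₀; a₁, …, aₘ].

a₀ = ⌊√2117⌋ = 46.

[46; 92]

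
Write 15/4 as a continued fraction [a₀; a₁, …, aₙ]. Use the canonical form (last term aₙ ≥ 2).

15 = 3×4 + 3
4 = 1×3 + 1
3 = 3×1 + 0  (stop)
So 15/4 = [3; 1, 3].

[3; 1, 3]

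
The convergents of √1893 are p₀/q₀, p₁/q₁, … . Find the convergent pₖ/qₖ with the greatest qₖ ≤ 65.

2567/59

√1893 = [43; 1, 1, 28, 1, 1, 86, …] (period length 6).
Convergents:
  p_0/q_0 = 43/1
  p_1/q_1 = 44/1
  p_2/q_2 = 87/2
  p_3/q_3 = 2480/57
  p_4/q_4 = 2567/59
  p_5/q_5 = 5047/116
q_4 = 59 ≤ 65 < 116 = q_5, so the answer is 2567/59.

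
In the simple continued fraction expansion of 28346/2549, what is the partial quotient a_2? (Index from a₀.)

28346 = 11·2549 + 307   →  a_0 = 11
2549 = 8·307 + 93   →  a_1 = 8
307 = 3·93 + 28   →  a_2 = 3

3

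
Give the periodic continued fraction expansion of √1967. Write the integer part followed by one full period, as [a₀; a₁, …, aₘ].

[44; 2, 1, 5, 1, 2, 88]

a₀ = ⌊√1967⌋ = 44.
With m₀=0, d₀=1 and mₖ₊₁ = dₖaₖ − mₖ, dₖ₊₁ = (n − mₖ₊₁²)/dₖ, aₖ₊₁ = ⌊(a₀+mₖ₊₁)/dₖ₊₁⌋:
  k=1: m=44, d=31, a=2
  k=2: m=18, d=53, a=1
  k=3: m=35, d=14, a=5
  k=4: m=35, d=53, a=1
  k=5: m=18, d=31, a=2
  k=6: m=44, d=1, a=88
d=1 and a=2a₀=88 at k=6, so the next step gives (m, d) = (44, 31) again — its k=1 value — and the period has length 6.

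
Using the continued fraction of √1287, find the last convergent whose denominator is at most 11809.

164737/4592

√1287 = [35; 1, 6, 1, 70, …] (period length 4).
Convergents:
  p_0/q_0 = 35/1
  p_1/q_1 = 36/1
  p_2/q_2 = 251/7
  p_3/q_3 = 287/8
  p_4/q_4 = 20341/567
  p_5/q_5 = 20628/575
  p_6/q_6 = 144109/4017
  p_7/q_7 = 164737/4592
  p_8/q_8 = 11675699/325457
q_7 = 4592 ≤ 11809 < 325457 = q_8, so the answer is 164737/4592.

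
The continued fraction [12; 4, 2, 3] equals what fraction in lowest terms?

379/31

Using pₖ = aₖpₖ₋₁ + pₖ₋₂ and qₖ = aₖqₖ₋₁ + qₖ₋₂:
  k=0: a=12, p=12, q=1
  k=1: a=4, p=49, q=4
  k=2: a=2, p=110, q=9
  k=3: a=3, p=379, q=31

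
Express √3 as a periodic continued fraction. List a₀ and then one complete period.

[1; 1, 2]

a₀ = ⌊√3⌋ = 1.
With m₀=0, d₀=1 and mₖ₊₁ = dₖaₖ − mₖ, dₖ₊₁ = (n − mₖ₊₁²)/dₖ, aₖ₊₁ = ⌊(a₀+mₖ₊₁)/dₖ₊₁⌋:
  k=1: m=1, d=2, a=1
  k=2: m=1, d=1, a=2
d=1 and a=2a₀=2 at k=2, so the next step gives (m, d) = (1, 2) again — its k=1 value — and the period has length 2.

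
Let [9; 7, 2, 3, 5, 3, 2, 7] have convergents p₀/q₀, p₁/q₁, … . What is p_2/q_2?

137/15

Using pₖ = aₖpₖ₋₁ + pₖ₋₂, qₖ = aₖqₖ₋₁ + qₖ₋₂ (with p₋₁=1, p₋₂=0, q₋₁=0, q₋₂=1):
  k=0: a=9, p=9, q=1
  k=1: a=7, p=64, q=7
  k=2: a=2, p=137, q=15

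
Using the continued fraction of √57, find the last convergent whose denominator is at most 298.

√57 = [7; 1, 1, 4, 1, 1, 14, …] (period length 6).
Convergents:
  p_0/q_0 = 7/1
  p_1/q_1 = 8/1
  p_2/q_2 = 15/2
  p_3/q_3 = 68/9
  p_4/q_4 = 83/11
  p_5/q_5 = 151/20
  p_6/q_6 = 2197/291
  p_7/q_7 = 2348/311
q_6 = 291 ≤ 298 < 311 = q_7, so the answer is 2197/291.

2197/291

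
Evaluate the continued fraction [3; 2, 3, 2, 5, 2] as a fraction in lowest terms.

653/190

Fold from the inside: start with 2/1.
  5 + 1/2 = 11/2
  2 + 2/11 = 24/11
  3 + 11/24 = 83/24
  2 + 24/83 = 190/83
  3 + 83/190 = 653/190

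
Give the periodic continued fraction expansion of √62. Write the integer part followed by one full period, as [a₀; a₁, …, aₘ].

[7; 1, 6, 1, 14]

a₀ = ⌊√62⌋ = 7.
With m₀=0, d₀=1 and mₖ₊₁ = dₖaₖ − mₖ, dₖ₊₁ = (n − mₖ₊₁²)/dₖ, aₖ₊₁ = ⌊(a₀+mₖ₊₁)/dₖ₊₁⌋:
  k=1: m=7, d=13, a=1
  k=2: m=6, d=2, a=6
  k=3: m=6, d=13, a=1
  k=4: m=7, d=1, a=14
d=1 and a=2a₀=14 at k=4, so the next step gives (m, d) = (7, 13) again — its k=1 value — and the period has length 4.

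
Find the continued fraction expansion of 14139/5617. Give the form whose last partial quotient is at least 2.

[2; 1, 1, 14, 19, 3, 3]

14139 = 2·5617 + 2905
5617 = 1·2905 + 2712
2905 = 1·2712 + 193
2712 = 14·193 + 10
193 = 19·10 + 3
10 = 3·3 + 1
3 = 3·1 + 0  (stop)
So 14139/5617 = [2; 1, 1, 14, 19, 3, 3].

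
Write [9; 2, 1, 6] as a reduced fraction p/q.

187/20

Using pₖ = aₖpₖ₋₁ + pₖ₋₂ and qₖ = aₖqₖ₋₁ + qₖ₋₂:
  k=0: a=9, p=9, q=1
  k=1: a=2, p=19, q=2
  k=2: a=1, p=28, q=3
  k=3: a=6, p=187, q=20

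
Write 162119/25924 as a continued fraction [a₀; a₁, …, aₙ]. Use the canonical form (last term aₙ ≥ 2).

[6; 3, 1, 16, 2, 18, 3, 3]

162119 = 6·25924 + 6575
25924 = 3·6575 + 6199
6575 = 1·6199 + 376
6199 = 16·376 + 183
376 = 2·183 + 10
183 = 18·10 + 3
10 = 3·3 + 1
3 = 3·1 + 0  (stop)
So 162119/25924 = [6; 3, 1, 16, 2, 18, 3, 3].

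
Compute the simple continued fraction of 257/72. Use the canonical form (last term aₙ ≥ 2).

[3; 1, 1, 3, 10]

257 = 3×72 + 41
72 = 1×41 + 31
41 = 1×31 + 10
31 = 3×10 + 1
10 = 10×1 + 0  (stop)
So 257/72 = [3; 1, 1, 3, 10].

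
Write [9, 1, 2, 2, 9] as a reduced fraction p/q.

641/66

Fold from the inside: start with 9/1.
  2 + 1/9 = 19/9
  2 + 9/19 = 47/19
  1 + 19/47 = 66/47
  9 + 47/66 = 641/66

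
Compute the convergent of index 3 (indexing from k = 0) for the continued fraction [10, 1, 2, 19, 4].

619/58

Using pₖ = aₖpₖ₋₁ + pₖ₋₂, qₖ = aₖqₖ₋₁ + qₖ₋₂ (with p₋₁=1, p₋₂=0, q₋₁=0, q₋₂=1):
  k=0: a=10, p=10, q=1
  k=1: a=1, p=11, q=1
  k=2: a=2, p=32, q=3
  k=3: a=19, p=619, q=58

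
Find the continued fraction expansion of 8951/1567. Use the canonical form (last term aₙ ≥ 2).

8951 = 5·1567 + 1116
1567 = 1·1116 + 451
1116 = 2·451 + 214
451 = 2·214 + 23
214 = 9·23 + 7
23 = 3·7 + 2
7 = 3·2 + 1
2 = 2·1 + 0  (stop)
So 8951/1567 = [5; 1, 2, 2, 9, 3, 3, 2].

[5; 1, 2, 2, 9, 3, 3, 2]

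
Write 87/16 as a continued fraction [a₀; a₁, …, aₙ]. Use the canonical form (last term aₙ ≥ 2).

[5; 2, 3, 2]

87 = 5*16 + 7
16 = 2*7 + 2
7 = 3*2 + 1
2 = 2*1 + 0  (stop)
So 87/16 = [5; 2, 3, 2].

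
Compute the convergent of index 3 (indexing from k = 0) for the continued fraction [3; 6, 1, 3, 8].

Using pₖ = aₖpₖ₋₁ + pₖ₋₂, qₖ = aₖqₖ₋₁ + qₖ₋₂ (with p₋₁=1, p₋₂=0, q₋₁=0, q₋₂=1):
  k=0: a=3, p=3, q=1
  k=1: a=6, p=19, q=6
  k=2: a=1, p=22, q=7
  k=3: a=3, p=85, q=27

85/27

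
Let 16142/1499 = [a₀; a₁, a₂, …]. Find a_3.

16142 = 10·1499 + 1152   →  a_0 = 10
1499 = 1·1152 + 347   →  a_1 = 1
1152 = 3·347 + 111   →  a_2 = 3
347 = 3·111 + 14   →  a_3 = 3

3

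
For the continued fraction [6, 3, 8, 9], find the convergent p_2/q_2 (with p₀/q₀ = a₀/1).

158/25

Using pₖ = aₖpₖ₋₁ + pₖ₋₂, qₖ = aₖqₖ₋₁ + qₖ₋₂ (with p₋₁=1, p₋₂=0, q₋₁=0, q₋₂=1):
  k=0: a=6, p=6, q=1
  k=1: a=3, p=19, q=3
  k=2: a=8, p=158, q=25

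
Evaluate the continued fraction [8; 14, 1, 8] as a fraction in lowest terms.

1081/134

Using pₖ = aₖpₖ₋₁ + pₖ₋₂ and qₖ = aₖqₖ₋₁ + qₖ₋₂:
  k=0: a=8, p=8, q=1
  k=1: a=14, p=113, q=14
  k=2: a=1, p=121, q=15
  k=3: a=8, p=1081, q=134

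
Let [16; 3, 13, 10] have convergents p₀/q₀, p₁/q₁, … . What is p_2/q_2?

Using pₖ = aₖpₖ₋₁ + pₖ₋₂, qₖ = aₖqₖ₋₁ + qₖ₋₂ (with p₋₁=1, p₋₂=0, q₋₁=0, q₋₂=1):
  k=0: a=16, p=16, q=1
  k=1: a=3, p=49, q=3
  k=2: a=13, p=653, q=40

653/40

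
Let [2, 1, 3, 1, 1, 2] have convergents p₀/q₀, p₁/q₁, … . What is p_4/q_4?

Using pₖ = aₖpₖ₋₁ + pₖ₋₂, qₖ = aₖqₖ₋₁ + qₖ₋₂ (with p₋₁=1, p₋₂=0, q₋₁=0, q₋₂=1):
  k=0: a=2, p=2, q=1
  k=1: a=1, p=3, q=1
  k=2: a=3, p=11, q=4
  k=3: a=1, p=14, q=5
  k=4: a=1, p=25, q=9

25/9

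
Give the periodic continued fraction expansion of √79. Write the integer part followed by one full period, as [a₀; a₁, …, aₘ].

[8; 1, 7, 1, 16]

a₀ = ⌊√79⌋ = 8.
With m₀=0, d₀=1 and mₖ₊₁ = dₖaₖ − mₖ, dₖ₊₁ = (n − mₖ₊₁²)/dₖ, aₖ₊₁ = ⌊(a₀+mₖ₊₁)/dₖ₊₁⌋:
  k=1: m=8, d=15, a=1
  k=2: m=7, d=2, a=7
  k=3: m=7, d=15, a=1
  k=4: m=8, d=1, a=16
d=1 and a=2a₀=16 at k=4, so the next step gives (m, d) = (8, 15) again — its k=1 value — and the period has length 4.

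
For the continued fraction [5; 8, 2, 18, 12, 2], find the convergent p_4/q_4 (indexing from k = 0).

19371/3785

Using pₖ = aₖpₖ₋₁ + pₖ₋₂, qₖ = aₖqₖ₋₁ + qₖ₋₂ (with p₋₁=1, p₋₂=0, q₋₁=0, q₋₂=1):
  k=0: a=5, p=5, q=1
  k=1: a=8, p=41, q=8
  k=2: a=2, p=87, q=17
  k=3: a=18, p=1607, q=314
  k=4: a=12, p=19371, q=3785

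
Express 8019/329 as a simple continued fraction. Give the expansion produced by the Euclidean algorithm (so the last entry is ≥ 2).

8019 = 24×329 + 123
329 = 2×123 + 83
123 = 1×83 + 40
83 = 2×40 + 3
40 = 13×3 + 1
3 = 3×1 + 0  (stop)
So 8019/329 = [24; 2, 1, 2, 13, 3].

[24; 2, 1, 2, 13, 3]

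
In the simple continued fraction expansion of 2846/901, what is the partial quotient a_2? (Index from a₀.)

2846 = 3·901 + 143   →  a_0 = 3
901 = 6·143 + 43   →  a_1 = 6
143 = 3·43 + 14   →  a_2 = 3

3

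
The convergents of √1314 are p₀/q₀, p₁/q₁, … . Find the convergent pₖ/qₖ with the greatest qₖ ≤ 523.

10476/289

√1314 = [36; 4, 72, …] (period length 2).
Convergents:
  p_0/q_0 = 36/1
  p_1/q_1 = 145/4
  p_2/q_2 = 10476/289
  p_3/q_3 = 42049/1160
q_2 = 289 ≤ 523 < 1160 = q_3, so the answer is 10476/289.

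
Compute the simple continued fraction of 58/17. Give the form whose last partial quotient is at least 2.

[3; 2, 2, 3]

58 = 3·17 + 7
17 = 2·7 + 3
7 = 2·3 + 1
3 = 3·1 + 0  (stop)
So 58/17 = [3; 2, 2, 3].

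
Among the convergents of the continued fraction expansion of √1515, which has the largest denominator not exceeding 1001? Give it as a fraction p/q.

38923/1000

√1515 = [38; 1, 11, 1, 76, …] (period length 4).
Convergents:
  p_0/q_0 = 38/1
  p_1/q_1 = 39/1
  p_2/q_2 = 467/12
  p_3/q_3 = 506/13
  p_4/q_4 = 38923/1000
  p_5/q_5 = 39429/1013
q_4 = 1000 ≤ 1001 < 1013 = q_5, so the answer is 38923/1000.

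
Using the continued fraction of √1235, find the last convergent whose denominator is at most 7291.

√1235 = [35; 7, 70, …] (period length 2).
Convergents:
  p_0/q_0 = 35/1
  p_1/q_1 = 246/7
  p_2/q_2 = 17255/491
  p_3/q_3 = 121031/3444
  p_4/q_4 = 8489425/241571
q_3 = 3444 ≤ 7291 < 241571 = q_4, so the answer is 121031/3444.

121031/3444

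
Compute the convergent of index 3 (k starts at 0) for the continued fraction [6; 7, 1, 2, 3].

141/23

Using pₖ = aₖpₖ₋₁ + pₖ₋₂, qₖ = aₖqₖ₋₁ + qₖ₋₂ (with p₋₁=1, p₋₂=0, q₋₁=0, q₋₂=1):
  k=0: a=6, p=6, q=1
  k=1: a=7, p=43, q=7
  k=2: a=1, p=49, q=8
  k=3: a=2, p=141, q=23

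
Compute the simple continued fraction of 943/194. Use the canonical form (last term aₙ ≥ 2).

[4; 1, 6, 5, 2, 2]

943 = 4×194 + 167
194 = 1×167 + 27
167 = 6×27 + 5
27 = 5×5 + 2
5 = 2×2 + 1
2 = 2×1 + 0  (stop)
So 943/194 = [4; 1, 6, 5, 2, 2].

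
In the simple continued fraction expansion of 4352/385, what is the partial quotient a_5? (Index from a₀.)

1

4352 = 11·385 + 117   →  a_0 = 11
385 = 3·117 + 34   →  a_1 = 3
117 = 3·34 + 15   →  a_2 = 3
34 = 2·15 + 4   →  a_3 = 2
15 = 3·4 + 3   →  a_4 = 3
4 = 1·3 + 1   →  a_5 = 1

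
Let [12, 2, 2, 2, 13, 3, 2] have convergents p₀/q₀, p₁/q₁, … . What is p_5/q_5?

Using pₖ = aₖpₖ₋₁ + pₖ₋₂, qₖ = aₖqₖ₋₁ + qₖ₋₂ (with p₋₁=1, p₋₂=0, q₋₁=0, q₋₂=1):
  k=0: a=12, p=12, q=1
  k=1: a=2, p=25, q=2
  k=2: a=2, p=62, q=5
  k=3: a=2, p=149, q=12
  k=4: a=13, p=1999, q=161
  k=5: a=3, p=6146, q=495

6146/495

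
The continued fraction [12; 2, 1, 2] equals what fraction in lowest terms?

Fold from the inside: start with 2/1.
  1 + 1/2 = 3/2
  2 + 2/3 = 8/3
  12 + 3/8 = 99/8

99/8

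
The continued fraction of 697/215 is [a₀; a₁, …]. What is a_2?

697 = 3·215 + 52   →  a_0 = 3
215 = 4·52 + 7   →  a_1 = 4
52 = 7·7 + 3   →  a_2 = 7

7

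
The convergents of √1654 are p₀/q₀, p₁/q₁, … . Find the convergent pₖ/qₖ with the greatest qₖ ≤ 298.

9964/245

√1654 = [40; 1, 2, 40, 2, 1, 80, …] (period length 6).
Convergents:
  p_0/q_0 = 40/1
  p_1/q_1 = 41/1
  p_2/q_2 = 122/3
  p_3/q_3 = 4921/121
  p_4/q_4 = 9964/245
  p_5/q_5 = 14885/366
q_4 = 245 ≤ 298 < 366 = q_5, so the answer is 9964/245.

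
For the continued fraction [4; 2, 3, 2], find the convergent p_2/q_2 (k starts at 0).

Using pₖ = aₖpₖ₋₁ + pₖ₋₂, qₖ = aₖqₖ₋₁ + qₖ₋₂ (with p₋₁=1, p₋₂=0, q₋₁=0, q₋₂=1):
  k=0: a=4, p=4, q=1
  k=1: a=2, p=9, q=2
  k=2: a=3, p=31, q=7

31/7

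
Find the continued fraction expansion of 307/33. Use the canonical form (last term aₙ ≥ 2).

[9; 3, 3, 3]

307 = 9·33 + 10
33 = 3·10 + 3
10 = 3·3 + 1
3 = 3·1 + 0  (stop)
So 307/33 = [9; 3, 3, 3].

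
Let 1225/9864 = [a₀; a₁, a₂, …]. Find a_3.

1225 = 0·9864 + 1225   →  a_0 = 0
9864 = 8·1225 + 64   →  a_1 = 8
1225 = 19·64 + 9   →  a_2 = 19
64 = 7·9 + 1   →  a_3 = 7

7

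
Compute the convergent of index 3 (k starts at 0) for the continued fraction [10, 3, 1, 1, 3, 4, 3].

Using pₖ = aₖpₖ₋₁ + pₖ₋₂, qₖ = aₖqₖ₋₁ + qₖ₋₂ (with p₋₁=1, p₋₂=0, q₋₁=0, q₋₂=1):
  k=0: a=10, p=10, q=1
  k=1: a=3, p=31, q=3
  k=2: a=1, p=41, q=4
  k=3: a=1, p=72, q=7

72/7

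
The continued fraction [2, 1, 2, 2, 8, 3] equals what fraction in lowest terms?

499/184

Using pₖ = aₖpₖ₋₁ + pₖ₋₂ and qₖ = aₖqₖ₋₁ + qₖ₋₂:
  k=0: a=2, p=2, q=1
  k=1: a=1, p=3, q=1
  k=2: a=2, p=8, q=3
  k=3: a=2, p=19, q=7
  k=4: a=8, p=160, q=59
  k=5: a=3, p=499, q=184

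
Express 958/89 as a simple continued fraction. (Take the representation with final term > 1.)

958 = 10·89 + 68
89 = 1·68 + 21
68 = 3·21 + 5
21 = 4·5 + 1
5 = 5·1 + 0  (stop)
So 958/89 = [10; 1, 3, 4, 5].

[10; 1, 3, 4, 5]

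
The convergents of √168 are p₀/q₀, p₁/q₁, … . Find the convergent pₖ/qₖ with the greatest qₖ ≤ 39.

337/26

√168 = [12; 1, 24, …] (period length 2).
Convergents:
  p_0/q_0 = 12/1
  p_1/q_1 = 13/1
  p_2/q_2 = 324/25
  p_3/q_3 = 337/26
  p_4/q_4 = 8412/649
q_3 = 26 ≤ 39 < 649 = q_4, so the answer is 337/26.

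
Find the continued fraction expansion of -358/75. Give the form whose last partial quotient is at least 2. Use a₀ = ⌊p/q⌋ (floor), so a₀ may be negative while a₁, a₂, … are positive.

[-5; 4, 2, 2, 3]

-358 = -5×75 + 17
75 = 4×17 + 7
17 = 2×7 + 3
7 = 2×3 + 1
3 = 3×1 + 0  (stop)
So -358/75 = [-5; 4, 2, 2, 3].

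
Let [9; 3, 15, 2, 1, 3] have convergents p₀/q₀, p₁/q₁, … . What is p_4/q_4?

Using pₖ = aₖpₖ₋₁ + pₖ₋₂, qₖ = aₖqₖ₋₁ + qₖ₋₂ (with p₋₁=1, p₋₂=0, q₋₁=0, q₋₂=1):
  k=0: a=9, p=9, q=1
  k=1: a=3, p=28, q=3
  k=2: a=15, p=429, q=46
  k=3: a=2, p=886, q=95
  k=4: a=1, p=1315, q=141

1315/141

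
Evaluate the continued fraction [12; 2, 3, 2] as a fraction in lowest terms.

Fold from the inside: start with 2/1.
  3 + 1/2 = 7/2
  2 + 2/7 = 16/7
  12 + 7/16 = 199/16

199/16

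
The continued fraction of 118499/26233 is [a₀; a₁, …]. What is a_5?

3

118499 = 4·26233 + 13567   →  a_0 = 4
26233 = 1·13567 + 12666   →  a_1 = 1
13567 = 1·12666 + 901   →  a_2 = 1
12666 = 14·901 + 52   →  a_3 = 14
901 = 17·52 + 17   →  a_4 = 17
52 = 3·17 + 1   →  a_5 = 3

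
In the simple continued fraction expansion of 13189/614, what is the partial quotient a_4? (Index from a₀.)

2

13189 = 21·614 + 295   →  a_0 = 21
614 = 2·295 + 24   →  a_1 = 2
295 = 12·24 + 7   →  a_2 = 12
24 = 3·7 + 3   →  a_3 = 3
7 = 2·3 + 1   →  a_4 = 2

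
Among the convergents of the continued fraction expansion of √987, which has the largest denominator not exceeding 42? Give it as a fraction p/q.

√987 = [31; 2, 2, 2, 62, …] (period length 4).
Convergents:
  p_0/q_0 = 31/1
  p_1/q_1 = 63/2
  p_2/q_2 = 157/5
  p_3/q_3 = 377/12
  p_4/q_4 = 23531/749
q_3 = 12 ≤ 42 < 749 = q_4, so the answer is 377/12.

377/12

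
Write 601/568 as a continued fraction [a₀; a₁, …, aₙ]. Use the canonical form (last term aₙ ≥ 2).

601 = 1*568 + 33
568 = 17*33 + 7
33 = 4*7 + 5
7 = 1*5 + 2
5 = 2*2 + 1
2 = 2*1 + 0  (stop)
So 601/568 = [1; 17, 4, 1, 2, 2].

[1; 17, 4, 1, 2, 2]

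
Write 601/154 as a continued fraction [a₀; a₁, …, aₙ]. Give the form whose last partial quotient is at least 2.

601 = 3×154 + 139
154 = 1×139 + 15
139 = 9×15 + 4
15 = 3×4 + 3
4 = 1×3 + 1
3 = 3×1 + 0  (stop)
So 601/154 = [3; 1, 9, 3, 1, 3].

[3; 1, 9, 3, 1, 3]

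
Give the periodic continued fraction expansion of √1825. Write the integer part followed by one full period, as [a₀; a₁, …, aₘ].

[42; 1, 2, 1, 1, 2, 1, 84]

a₀ = ⌊√1825⌋ = 42.
With m₀=0, d₀=1 and mₖ₊₁ = dₖaₖ − mₖ, dₖ₊₁ = (n − mₖ₊₁²)/dₖ, aₖ₊₁ = ⌊(a₀+mₖ₊₁)/dₖ₊₁⌋:
  k=1: m=42, d=61, a=1
  k=2: m=19, d=24, a=2
  k=3: m=29, d=41, a=1
  k=4: m=12, d=41, a=1
  k=5: m=29, d=24, a=2
  k=6: m=19, d=61, a=1
  k=7: m=42, d=1, a=84
d=1 and a=2a₀=84 at k=7, so the next step gives (m, d) = (42, 61) again — its k=1 value — and the period has length 7.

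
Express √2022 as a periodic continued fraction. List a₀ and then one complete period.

a₀ = ⌊√2022⌋ = 44.
With m₀=0, d₀=1 and mₖ₊₁ = dₖaₖ − mₖ, dₖ₊₁ = (n − mₖ₊₁²)/dₖ, aₖ₊₁ = ⌊(a₀+mₖ₊₁)/dₖ₊₁⌋:
  k=1: m=44, d=86, a=1
  k=2: m=42, d=3, a=28
  k=3: m=42, d=86, a=1
  k=4: m=44, d=1, a=88
d=1 and a=2a₀=88 at k=4, so the next step gives (m, d) = (44, 86) again — its k=1 value — and the period has length 4.

[44; 1, 28, 1, 88]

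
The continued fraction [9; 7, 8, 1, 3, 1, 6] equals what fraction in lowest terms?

Using pₖ = aₖpₖ₋₁ + pₖ₋₂ and qₖ = aₖqₖ₋₁ + qₖ₋₂:
  k=0: a=9, p=9, q=1
  k=1: a=7, p=64, q=7
  k=2: a=8, p=521, q=57
  k=3: a=1, p=585, q=64
  k=4: a=3, p=2276, q=249
  k=5: a=1, p=2861, q=313
  k=6: a=6, p=19442, q=2127

19442/2127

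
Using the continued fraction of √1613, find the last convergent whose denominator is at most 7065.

119121/2966

√1613 = [40; 6, 6, 80, …] (period length 3).
Convergents:
  p_0/q_0 = 40/1
  p_1/q_1 = 241/6
  p_2/q_2 = 1486/37
  p_3/q_3 = 119121/2966
  p_4/q_4 = 716212/17833
q_3 = 2966 ≤ 7065 < 17833 = q_4, so the answer is 119121/2966.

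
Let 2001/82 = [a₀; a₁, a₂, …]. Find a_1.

2

2001 = 24·82 + 33   →  a_0 = 24
82 = 2·33 + 16   →  a_1 = 2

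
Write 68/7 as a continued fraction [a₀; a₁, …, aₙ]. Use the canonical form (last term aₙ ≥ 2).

68 = 9×7 + 5
7 = 1×5 + 2
5 = 2×2 + 1
2 = 2×1 + 0  (stop)
So 68/7 = [9; 1, 2, 2].

[9; 1, 2, 2]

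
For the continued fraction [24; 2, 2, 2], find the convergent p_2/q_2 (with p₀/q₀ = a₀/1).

122/5

Using pₖ = aₖpₖ₋₁ + pₖ₋₂, qₖ = aₖqₖ₋₁ + qₖ₋₂ (with p₋₁=1, p₋₂=0, q₋₁=0, q₋₂=1):
  k=0: a=24, p=24, q=1
  k=1: a=2, p=49, q=2
  k=2: a=2, p=122, q=5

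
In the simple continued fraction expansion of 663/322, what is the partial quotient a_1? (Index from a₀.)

663 = 2·322 + 19   →  a_0 = 2
322 = 16·19 + 18   →  a_1 = 16

16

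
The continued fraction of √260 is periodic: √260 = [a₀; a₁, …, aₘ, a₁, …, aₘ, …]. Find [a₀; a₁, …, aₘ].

[16; 8, 32]

a₀ = ⌊√260⌋ = 16.
With m₀=0, d₀=1 and mₖ₊₁ = dₖaₖ − mₖ, dₖ₊₁ = (n − mₖ₊₁²)/dₖ, aₖ₊₁ = ⌊(a₀+mₖ₊₁)/dₖ₊₁⌋:
  k=1: m=16, d=4, a=8
  k=2: m=16, d=1, a=32
d=1 and a=2a₀=32 at k=2, so the next step gives (m, d) = (16, 4) again — its k=1 value — and the period has length 2.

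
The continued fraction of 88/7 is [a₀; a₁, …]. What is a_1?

88 = 12·7 + 4   →  a_0 = 12
7 = 1·4 + 3   →  a_1 = 1

1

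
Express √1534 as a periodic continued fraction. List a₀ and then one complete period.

a₀ = ⌊√1534⌋ = 39.
With m₀=0, d₀=1 and mₖ₊₁ = dₖaₖ − mₖ, dₖ₊₁ = (n − mₖ₊₁²)/dₖ, aₖ₊₁ = ⌊(a₀+mₖ₊₁)/dₖ₊₁⌋:
  k=1: m=39, d=13, a=6
  k=2: m=39, d=1, a=78
d=1 and a=2a₀=78 at k=2, so the next step gives (m, d) = (39, 13) again — its k=1 value — and the period has length 2.

[39; 6, 78]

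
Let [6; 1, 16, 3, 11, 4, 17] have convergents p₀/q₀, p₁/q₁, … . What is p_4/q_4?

4089/589

Using pₖ = aₖpₖ₋₁ + pₖ₋₂, qₖ = aₖqₖ₋₁ + qₖ₋₂ (with p₋₁=1, p₋₂=0, q₋₁=0, q₋₂=1):
  k=0: a=6, p=6, q=1
  k=1: a=1, p=7, q=1
  k=2: a=16, p=118, q=17
  k=3: a=3, p=361, q=52
  k=4: a=11, p=4089, q=589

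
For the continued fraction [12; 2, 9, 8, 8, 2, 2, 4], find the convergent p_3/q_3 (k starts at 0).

Using pₖ = aₖpₖ₋₁ + pₖ₋₂, qₖ = aₖqₖ₋₁ + qₖ₋₂ (with p₋₁=1, p₋₂=0, q₋₁=0, q₋₂=1):
  k=0: a=12, p=12, q=1
  k=1: a=2, p=25, q=2
  k=2: a=9, p=237, q=19
  k=3: a=8, p=1921, q=154

1921/154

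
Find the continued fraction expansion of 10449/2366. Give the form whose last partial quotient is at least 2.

[4; 2, 2, 2, 19, 3, 3]

10449 = 4*2366 + 985
2366 = 2*985 + 396
985 = 2*396 + 193
396 = 2*193 + 10
193 = 19*10 + 3
10 = 3*3 + 1
3 = 3*1 + 0  (stop)
So 10449/2366 = [4; 2, 2, 2, 19, 3, 3].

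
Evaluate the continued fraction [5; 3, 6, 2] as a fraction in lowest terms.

218/41

Fold from the inside: start with 2/1.
  6 + 1/2 = 13/2
  3 + 2/13 = 41/13
  5 + 13/41 = 218/41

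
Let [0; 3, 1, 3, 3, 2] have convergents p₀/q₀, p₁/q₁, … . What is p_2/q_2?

Using pₖ = aₖpₖ₋₁ + pₖ₋₂, qₖ = aₖqₖ₋₁ + qₖ₋₂ (with p₋₁=1, p₋₂=0, q₋₁=0, q₋₂=1):
  k=0: a=0, p=0, q=1
  k=1: a=3, p=1, q=3
  k=2: a=1, p=1, q=4

1/4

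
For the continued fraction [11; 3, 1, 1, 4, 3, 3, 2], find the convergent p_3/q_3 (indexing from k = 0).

Using pₖ = aₖpₖ₋₁ + pₖ₋₂, qₖ = aₖqₖ₋₁ + qₖ₋₂ (with p₋₁=1, p₋₂=0, q₋₁=0, q₋₂=1):
  k=0: a=11, p=11, q=1
  k=1: a=3, p=34, q=3
  k=2: a=1, p=45, q=4
  k=3: a=1, p=79, q=7

79/7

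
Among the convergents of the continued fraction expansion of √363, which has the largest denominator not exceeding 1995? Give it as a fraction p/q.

13775/723

√363 = [19; 19, 38, …] (period length 2).
Convergents:
  p_0/q_0 = 19/1
  p_1/q_1 = 362/19
  p_2/q_2 = 13775/723
  p_3/q_3 = 262087/13756
q_2 = 723 ≤ 1995 < 13756 = q_3, so the answer is 13775/723.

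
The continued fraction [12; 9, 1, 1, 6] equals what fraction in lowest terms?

1501/124

Fold from the inside: start with 6/1.
  1 + 1/6 = 7/6
  1 + 6/7 = 13/7
  9 + 7/13 = 124/13
  12 + 13/124 = 1501/124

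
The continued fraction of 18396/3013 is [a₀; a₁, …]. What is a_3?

9

18396 = 6·3013 + 318   →  a_0 = 6
3013 = 9·318 + 151   →  a_1 = 9
318 = 2·151 + 16   →  a_2 = 2
151 = 9·16 + 7   →  a_3 = 9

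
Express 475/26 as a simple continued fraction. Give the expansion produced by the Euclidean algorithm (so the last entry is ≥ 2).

475 = 18·26 + 7
26 = 3·7 + 5
7 = 1·5 + 2
5 = 2·2 + 1
2 = 2·1 + 0  (stop)
So 475/26 = [18; 3, 1, 2, 2].

[18; 3, 1, 2, 2]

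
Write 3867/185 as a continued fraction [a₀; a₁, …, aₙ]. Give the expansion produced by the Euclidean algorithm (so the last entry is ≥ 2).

[20; 1, 9, 3, 1, 1, 2]

3867 = 20·185 + 167
185 = 1·167 + 18
167 = 9·18 + 5
18 = 3·5 + 3
5 = 1·3 + 2
3 = 1·2 + 1
2 = 2·1 + 0  (stop)
So 3867/185 = [20; 1, 9, 3, 1, 1, 2].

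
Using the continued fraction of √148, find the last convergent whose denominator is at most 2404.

√148 = [12; 6, 24, …] (period length 2).
Convergents:
  p_0/q_0 = 12/1
  p_1/q_1 = 73/6
  p_2/q_2 = 1764/145
  p_3/q_3 = 10657/876
  p_4/q_4 = 257532/21169
q_3 = 876 ≤ 2404 < 21169 = q_4, so the answer is 10657/876.

10657/876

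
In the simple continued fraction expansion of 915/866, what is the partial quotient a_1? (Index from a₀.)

17

915 = 1·866 + 49   →  a_0 = 1
866 = 17·49 + 33   →  a_1 = 17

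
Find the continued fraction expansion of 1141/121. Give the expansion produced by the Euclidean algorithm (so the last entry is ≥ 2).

1141 = 9*121 + 52
121 = 2*52 + 17
52 = 3*17 + 1
17 = 17*1 + 0  (stop)
So 1141/121 = [9; 2, 3, 17].

[9; 2, 3, 17]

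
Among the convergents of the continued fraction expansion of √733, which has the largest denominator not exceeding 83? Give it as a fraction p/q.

√733 = [27; 13, 1, 1, 13, 54, …] (period length 5).
Convergents:
  p_0/q_0 = 27/1
  p_1/q_1 = 352/13
  p_2/q_2 = 379/14
  p_3/q_3 = 731/27
  p_4/q_4 = 9882/365
q_3 = 27 ≤ 83 < 365 = q_4, so the answer is 731/27.

731/27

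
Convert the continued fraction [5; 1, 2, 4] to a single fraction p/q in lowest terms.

74/13

Fold from the inside: start with 4/1.
  2 + 1/4 = 9/4
  1 + 4/9 = 13/9
  5 + 9/13 = 74/13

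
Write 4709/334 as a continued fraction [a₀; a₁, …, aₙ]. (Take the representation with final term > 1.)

4709 = 14*334 + 33
334 = 10*33 + 4
33 = 8*4 + 1
4 = 4*1 + 0  (stop)
So 4709/334 = [14; 10, 8, 4].

[14; 10, 8, 4]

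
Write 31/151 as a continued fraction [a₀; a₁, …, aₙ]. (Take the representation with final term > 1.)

31 = 0*151 + 31
151 = 4*31 + 27
31 = 1*27 + 4
27 = 6*4 + 3
4 = 1*3 + 1
3 = 3*1 + 0  (stop)
So 31/151 = [0; 4, 1, 6, 1, 3].

[0; 4, 1, 6, 1, 3]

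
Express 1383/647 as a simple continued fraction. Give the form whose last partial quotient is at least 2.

[2; 7, 3, 1, 2, 2, 3]

1383 = 2·647 + 89
647 = 7·89 + 24
89 = 3·24 + 17
24 = 1·17 + 7
17 = 2·7 + 3
7 = 2·3 + 1
3 = 3·1 + 0  (stop)
So 1383/647 = [2; 7, 3, 1, 2, 2, 3].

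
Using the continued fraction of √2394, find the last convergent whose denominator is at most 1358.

66396/1357

√2394 = [48; 1, 12, 1, 96, …] (period length 4).
Convergents:
  p_0/q_0 = 48/1
  p_1/q_1 = 49/1
  p_2/q_2 = 636/13
  p_3/q_3 = 685/14
  p_4/q_4 = 66396/1357
  p_5/q_5 = 67081/1371
q_4 = 1357 ≤ 1358 < 1371 = q_5, so the answer is 66396/1357.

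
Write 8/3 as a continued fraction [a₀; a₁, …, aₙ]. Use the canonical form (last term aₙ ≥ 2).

8 = 2·3 + 2
3 = 1·2 + 1
2 = 2·1 + 0  (stop)
So 8/3 = [2; 1, 2].

[2; 1, 2]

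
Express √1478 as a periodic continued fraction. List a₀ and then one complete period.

[38; 2, 4, 38, 4, 2, 76]

a₀ = ⌊√1478⌋ = 38.
With m₀=0, d₀=1 and mₖ₊₁ = dₖaₖ − mₖ, dₖ₊₁ = (n − mₖ₊₁²)/dₖ, aₖ₊₁ = ⌊(a₀+mₖ₊₁)/dₖ₊₁⌋:
  k=1: m=38, d=34, a=2
  k=2: m=30, d=17, a=4
  k=3: m=38, d=2, a=38
  k=4: m=38, d=17, a=4
  k=5: m=30, d=34, a=2
  k=6: m=38, d=1, a=76
d=1 and a=2a₀=76 at k=6, so the next step gives (m, d) = (38, 34) again — its k=1 value — and the period has length 6.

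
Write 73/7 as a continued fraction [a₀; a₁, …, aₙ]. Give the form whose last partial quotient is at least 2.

73 = 10×7 + 3
7 = 2×3 + 1
3 = 3×1 + 0  (stop)
So 73/7 = [10; 2, 3].

[10; 2, 3]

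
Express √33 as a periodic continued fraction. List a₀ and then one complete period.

[5; 1, 2, 1, 10]

a₀ = ⌊√33⌋ = 5.
With m₀=0, d₀=1 and mₖ₊₁ = dₖaₖ − mₖ, dₖ₊₁ = (n − mₖ₊₁²)/dₖ, aₖ₊₁ = ⌊(a₀+mₖ₊₁)/dₖ₊₁⌋:
  k=1: m=5, d=8, a=1
  k=2: m=3, d=3, a=2
  k=3: m=3, d=8, a=1
  k=4: m=5, d=1, a=10
d=1 and a=2a₀=10 at k=4, so the next step gives (m, d) = (5, 8) again — its k=1 value — and the period has length 4.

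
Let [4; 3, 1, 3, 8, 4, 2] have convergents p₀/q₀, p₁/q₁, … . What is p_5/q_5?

Using pₖ = aₖpₖ₋₁ + pₖ₋₂, qₖ = aₖqₖ₋₁ + qₖ₋₂ (with p₋₁=1, p₋₂=0, q₋₁=0, q₋₂=1):
  k=0: a=4, p=4, q=1
  k=1: a=3, p=13, q=3
  k=2: a=1, p=17, q=4
  k=3: a=3, p=64, q=15
  k=4: a=8, p=529, q=124
  k=5: a=4, p=2180, q=511

2180/511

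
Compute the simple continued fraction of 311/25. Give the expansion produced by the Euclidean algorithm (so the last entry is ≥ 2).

311 = 12×25 + 11
25 = 2×11 + 3
11 = 3×3 + 2
3 = 1×2 + 1
2 = 2×1 + 0  (stop)
So 311/25 = [12; 2, 3, 1, 2].

[12; 2, 3, 1, 2]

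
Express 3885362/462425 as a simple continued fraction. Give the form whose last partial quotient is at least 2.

3885362 = 8*462425 + 185962
462425 = 2*185962 + 90501
185962 = 2*90501 + 4960
90501 = 18*4960 + 1221
4960 = 4*1221 + 76
1221 = 16*76 + 5
76 = 15*5 + 1
5 = 5*1 + 0  (stop)
So 3885362/462425 = [8; 2, 2, 18, 4, 16, 15, 5].

[8; 2, 2, 18, 4, 16, 15, 5]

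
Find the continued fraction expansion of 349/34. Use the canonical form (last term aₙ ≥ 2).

349 = 10·34 + 9
34 = 3·9 + 7
9 = 1·7 + 2
7 = 3·2 + 1
2 = 2·1 + 0  (stop)
So 349/34 = [10; 3, 1, 3, 2].

[10; 3, 1, 3, 2]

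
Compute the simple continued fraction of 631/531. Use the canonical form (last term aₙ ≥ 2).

631 = 1*531 + 100
531 = 5*100 + 31
100 = 3*31 + 7
31 = 4*7 + 3
7 = 2*3 + 1
3 = 3*1 + 0  (stop)
So 631/531 = [1; 5, 3, 4, 2, 3].

[1; 5, 3, 4, 2, 3]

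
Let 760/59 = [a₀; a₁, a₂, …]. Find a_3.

760 = 12·59 + 52   →  a_0 = 12
59 = 1·52 + 7   →  a_1 = 1
52 = 7·7 + 3   →  a_2 = 7
7 = 2·3 + 1   →  a_3 = 2

2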